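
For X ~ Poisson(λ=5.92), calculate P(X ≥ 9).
0.144613

We have X ~ Poisson(λ=5.92).

For discrete distributions, P(X ≥ 9) = 1 - P(X ≤ 8).

P(X ≤ 8) = 0.855387
P(X ≥ 9) = 1 - 0.855387 = 0.144613

So there's approximately a 14.5% chance that X is at least 9.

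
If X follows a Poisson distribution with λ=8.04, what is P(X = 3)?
0.027918

We have X ~ Poisson(λ=8.04).

For a Poisson distribution, the PMF gives us the probability of each outcome.

Using the PMF formula:
P(X = 3) = 0.027918

Rounded to 4 decimal places: 0.0279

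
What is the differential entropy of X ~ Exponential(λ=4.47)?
-0.4974 nats

We have X ~ Exponential(λ=4.47).

The differential entropy measures the uncertainty or information content of the distribution.

For an Exponential distribution with λ=4.47:
h(X) = -0.4974 nats

(In bits, this would be -0.7176 bits.)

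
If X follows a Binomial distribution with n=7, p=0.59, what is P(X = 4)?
0.292299

We have X ~ Binomial(n=7, p=0.59).

For a Binomial distribution, the PMF gives us the probability of each outcome.

Using the PMF formula:
P(X = 4) = 0.292299

Rounded to 4 decimal places: 0.2923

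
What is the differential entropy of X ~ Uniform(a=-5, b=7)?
2.4849 nats

We have X ~ Uniform(a=-5, b=7).

The differential entropy measures the uncertainty or information content of the distribution.

For a Uniform distribution with a=-5, b=7:
h(X) = 2.4849 nats

(In bits, this would be 3.5850 bits.)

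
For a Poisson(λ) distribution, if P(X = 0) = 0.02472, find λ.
λ = 3.7001

For a Poisson(λ) distribution, the PMF at 0 is:
P(X = 0) = λ^0 e^(-λ) / 0! = e^(-λ)

Given P(X = 0) = 0.02472:
e^(-λ) = 0.02472
-λ = ln(0.02472)
λ = -ln(0.02472) = 3.7001

Verification: e^(-3.7001) = 0.02472 ✓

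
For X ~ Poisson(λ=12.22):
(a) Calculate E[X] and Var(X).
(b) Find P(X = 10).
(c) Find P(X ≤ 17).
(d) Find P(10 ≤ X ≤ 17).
(a) E[X] = 12.2200, Var(X) = 12.2200
(b) P(X = 10) = 0.100895
(c) P(X ≤ 17) = 0.928212
(d) P(10 ≤ X ≤ 17) = 0.704512

We have X ~ Poisson(λ=12.22).

(a) Moments:
E[X] = 12.2200
Var(X) = 12.2200
σ = √Var(X) = 3.4957

(b) Point probability using PMF:
P(X = 10) = 0.100895

(c) Cumulative probability using CDF:
P(X ≤ 17) = F(17) = 0.928212

(d) Range probability:
P(10 ≤ X ≤ 17) = P(X ≤ 17) - P(X ≤ 9)
                   = F(17) - F(9)
                   = 0.928212 - 0.223700
                   = 0.704512

This means approximately 70.5% of outcomes fall in the interval [10, 17].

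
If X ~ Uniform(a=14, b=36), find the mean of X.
25.0000

We have X ~ Uniform(a=14, b=36).

For a Uniform distribution with a=14, b=36:
E[X] = 25.0000

This is the expected (average) value of X.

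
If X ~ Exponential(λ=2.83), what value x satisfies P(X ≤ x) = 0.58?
0.3065

We have X ~ Exponential(λ=2.83).

We want to find x such that P(X ≤ x) = 0.58.

This is the 58th percentile, which means 58% of values fall below this point.

Using the inverse CDF (quantile function):
x = F⁻¹(0.58) = 0.3065

Verification: P(X ≤ 0.3065) = 0.58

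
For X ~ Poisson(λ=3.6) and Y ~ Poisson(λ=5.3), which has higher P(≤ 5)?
X has higher probability (P(X ≤ 5) = 0.8441 > P(Y ≤ 5) = 0.5635)

Compute P(≤ 5) for each distribution:

X ~ Poisson(λ=3.6):
P(X ≤ 5) = 0.8441

Y ~ Poisson(λ=5.3):
P(Y ≤ 5) = 0.5635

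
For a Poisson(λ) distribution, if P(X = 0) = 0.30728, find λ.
λ = 1.1800

For a Poisson(λ) distribution, the PMF at 0 is:
P(X = 0) = λ^0 e^(-λ) / 0! = e^(-λ)

Given P(X = 0) = 0.30728:
e^(-λ) = 0.30728
-λ = ln(0.30728)
λ = -ln(0.30728) = 1.1800

Verification: e^(-1.1800) = 0.30728 ✓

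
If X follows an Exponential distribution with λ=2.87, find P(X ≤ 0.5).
0.761885

We have X ~ Exponential(λ=2.87).

The CDF gives us P(X ≤ k).

Using the CDF:
P(X ≤ 0.5) = 0.761885

This means there's approximately a 76.2% chance that X is at most 0.5.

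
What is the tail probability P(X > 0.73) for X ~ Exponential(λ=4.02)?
0.053152

We have X ~ Exponential(λ=4.02).

P(X > 0.73) = 1 - P(X ≤ 0.73)
                = 1 - F(0.73)
                = 1 - 0.946848
                = 0.053152

So there's approximately a 5.3% chance that X exceeds 0.73.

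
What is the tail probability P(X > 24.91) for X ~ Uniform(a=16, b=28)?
0.257500

We have X ~ Uniform(a=16, b=28).

P(X > 24.91) = 1 - P(X ≤ 24.91)
                = 1 - F(24.91)
                = 1 - 0.742500
                = 0.257500

So there's approximately a 25.7% chance that X exceeds 24.91.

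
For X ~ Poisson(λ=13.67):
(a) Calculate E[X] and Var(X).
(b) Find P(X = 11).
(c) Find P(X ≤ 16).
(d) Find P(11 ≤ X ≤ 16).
(a) E[X] = 13.6700, Var(X) = 13.6700
(b) P(X = 11) = 0.090259
(c) P(X ≤ 16) = 0.783778
(d) P(11 ≤ X ≤ 16) = 0.585181

We have X ~ Poisson(λ=13.67).

(a) Moments:
E[X] = 13.6700
Var(X) = 13.6700
σ = √Var(X) = 3.6973

(b) Point probability using PMF:
P(X = 11) = 0.090259

(c) Cumulative probability using CDF:
P(X ≤ 16) = F(16) = 0.783778

(d) Range probability:
P(11 ≤ X ≤ 16) = P(X ≤ 16) - P(X ≤ 10)
                   = F(16) - F(10)
                   = 0.783778 - 0.198597
                   = 0.585181

This means approximately 58.5% of outcomes fall in the interval [11, 16].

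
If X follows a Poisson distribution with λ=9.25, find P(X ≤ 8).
0.423200

We have X ~ Poisson(λ=9.25).

The CDF gives us P(X ≤ k).

Using the CDF:
P(X ≤ 8) = 0.423200

This means there's approximately a 42.3% chance that X is at most 8.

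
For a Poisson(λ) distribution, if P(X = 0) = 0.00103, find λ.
λ = 6.8782

For a Poisson(λ) distribution, the PMF at 0 is:
P(X = 0) = λ^0 e^(-λ) / 0! = e^(-λ)

Given P(X = 0) = 0.00103:
e^(-λ) = 0.00103
-λ = ln(0.00103)
λ = -ln(0.00103) = 6.8782

Verification: e^(-6.8782) = 0.00103 ✓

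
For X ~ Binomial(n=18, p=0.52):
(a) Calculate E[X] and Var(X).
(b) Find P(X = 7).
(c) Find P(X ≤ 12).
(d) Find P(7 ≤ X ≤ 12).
(a) E[X] = 9.3600, Var(X) = 4.4928
(b) P(X = 7) = 0.101960
(c) P(X ≤ 12) = 0.932354
(d) P(7 ≤ X ≤ 12) = 0.844087

We have X ~ Binomial(n=18, p=0.52).

(a) Moments:
E[X] = 9.3600
Var(X) = 4.4928
σ = √Var(X) = 2.1196

(b) Point probability using PMF:
P(X = 7) = 0.101960

(c) Cumulative probability using CDF:
P(X ≤ 12) = F(12) = 0.932354

(d) Range probability:
P(7 ≤ X ≤ 12) = P(X ≤ 12) - P(X ≤ 6)
                   = F(12) - F(6)
                   = 0.932354 - 0.088267
                   = 0.844087

This means approximately 84.4% of outcomes fall in the interval [7, 12].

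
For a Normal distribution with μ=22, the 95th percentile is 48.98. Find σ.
σ = 16.4027

For X ~ Normal(μ, σ), the p-th percentile satisfies x = μ + z_p × σ,
where z_p = Φ⁻¹(p) is the standard normal quantile.

Step 1: z_{0.95} = Φ⁻¹(0.95) = 1.6449

Step 2: Solve for σ:
48.98 = 22 + 1.6449 × σ
σ = (48.98 - 22) / 1.6449
σ = 26.98 / 1.6449
σ = 16.4027

Verification: μ + z × σ = 22 + 1.6449 × 16.4027 = 48.98 ✓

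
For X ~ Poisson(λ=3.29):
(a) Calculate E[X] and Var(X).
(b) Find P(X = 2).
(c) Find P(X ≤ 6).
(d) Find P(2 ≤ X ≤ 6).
(a) E[X] = 3.2900, Var(X) = 3.2900
(b) P(X = 2) = 0.201620
(c) P(X ≤ 6) = 0.949693
(d) P(2 ≤ X ≤ 6) = 0.789874

We have X ~ Poisson(λ=3.29).

(a) Moments:
E[X] = 3.2900
Var(X) = 3.2900
σ = √Var(X) = 1.8138

(b) Point probability using PMF:
P(X = 2) = 0.201620

(c) Cumulative probability using CDF:
P(X ≤ 6) = F(6) = 0.949693

(d) Range probability:
P(2 ≤ X ≤ 6) = P(X ≤ 6) - P(X ≤ 1)
                   = F(6) - F(1)
                   = 0.949693 - 0.159819
                   = 0.789874

This means approximately 79.0% of outcomes fall in the interval [2, 6].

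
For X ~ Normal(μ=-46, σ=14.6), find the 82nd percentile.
-32.6357

We have X ~ Normal(μ=-46, σ=14.6).

We want to find x such that P(X ≤ x) = 0.82.

This is the 82nd percentile, which means 82% of values fall below this point.

Using the inverse CDF (quantile function):
x = F⁻¹(0.82) = -32.6357

Verification: P(X ≤ -32.6357) = 0.82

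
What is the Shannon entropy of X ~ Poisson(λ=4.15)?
2.1062 nats

We have X ~ Poisson(λ=4.15).

The Shannon entropy measures the uncertainty or information content of the distribution.

For a Poisson distribution with λ=4.15:
H(X) = 2.1062 nats

(In bits, this would be 3.0387 bits.)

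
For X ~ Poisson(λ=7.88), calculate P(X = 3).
0.030845

We have X ~ Poisson(λ=7.88).

For a Poisson distribution, the PMF gives us the probability of each outcome.

Using the PMF formula:
P(X = 3) = 0.030845

Rounded to 4 decimal places: 0.0308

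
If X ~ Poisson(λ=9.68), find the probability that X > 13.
0.113339

We have X ~ Poisson(λ=9.68).

P(X > 13) = 1 - P(X ≤ 13)
                = 1 - F(13)
                = 1 - 0.886661
                = 0.113339

So there's approximately a 11.3% chance that X exceeds 13.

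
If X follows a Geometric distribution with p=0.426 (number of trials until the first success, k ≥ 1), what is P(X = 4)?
0.080565

We have X ~ Geometric(p=0.426) (number of trials until the first success, k ≥ 1).

For a Geometric distribution, the PMF gives us the probability of each outcome.

Using the PMF formula:
P(X = 4) = 0.080565

Rounded to 4 decimal places: 0.0806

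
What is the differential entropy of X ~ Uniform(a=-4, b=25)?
3.3673 nats

We have X ~ Uniform(a=-4, b=25).

The differential entropy measures the uncertainty or information content of the distribution.

For a Uniform distribution with a=-4, b=25:
h(X) = 3.3673 nats

(In bits, this would be 4.8580 bits.)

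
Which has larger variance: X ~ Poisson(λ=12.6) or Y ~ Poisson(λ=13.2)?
Y has larger variance (13.2000 > 12.6000)

Compute the variance for each distribution:

X ~ Poisson(λ=12.6):
Var(X) = 12.6000

Y ~ Poisson(λ=13.2):
Var(Y) = 13.2000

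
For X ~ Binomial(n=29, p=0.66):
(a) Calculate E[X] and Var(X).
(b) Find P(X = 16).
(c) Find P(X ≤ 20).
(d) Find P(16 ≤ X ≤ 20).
(a) E[X] = 19.1400, Var(X) = 6.5076
(b) P(X = 16) = 0.071379
(c) P(X ≤ 20) = 0.697242
(d) P(16 ≤ X ≤ 20) = 0.618124

We have X ~ Binomial(n=29, p=0.66).

(a) Moments:
E[X] = 19.1400
Var(X) = 6.5076
σ = √Var(X) = 2.5510

(b) Point probability using PMF:
P(X = 16) = 0.071379

(c) Cumulative probability using CDF:
P(X ≤ 20) = F(20) = 0.697242

(d) Range probability:
P(16 ≤ X ≤ 20) = P(X ≤ 20) - P(X ≤ 15)
                   = F(20) - F(15)
                   = 0.697242 - 0.079117
                   = 0.618124

This means approximately 61.8% of outcomes fall in the interval [16, 20].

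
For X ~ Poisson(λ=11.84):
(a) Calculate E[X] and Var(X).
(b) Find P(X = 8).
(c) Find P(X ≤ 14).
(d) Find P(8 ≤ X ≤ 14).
(a) E[X] = 11.8400, Var(X) = 11.8400
(b) P(X = 8) = 0.069063
(c) P(X ≤ 14) = 0.786305
(d) P(8 ≤ X ≤ 14) = 0.689575

We have X ~ Poisson(λ=11.84).

(a) Moments:
E[X] = 11.8400
Var(X) = 11.8400
σ = √Var(X) = 3.4409

(b) Point probability using PMF:
P(X = 8) = 0.069063

(c) Cumulative probability using CDF:
P(X ≤ 14) = F(14) = 0.786305

(d) Range probability:
P(8 ≤ X ≤ 14) = P(X ≤ 14) - P(X ≤ 7)
                   = F(14) - F(7)
                   = 0.786305 - 0.096730
                   = 0.689575

This means approximately 69.0% of outcomes fall in the interval [8, 14].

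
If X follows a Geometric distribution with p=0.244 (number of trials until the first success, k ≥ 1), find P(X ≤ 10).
0.939016

We have X ~ Geometric(p=0.244) (number of trials until the first success, k ≥ 1).

The CDF gives us P(X ≤ k).

Using the CDF:
P(X ≤ 10) = 0.939016

This means there's approximately a 93.9% chance that X is at most 10.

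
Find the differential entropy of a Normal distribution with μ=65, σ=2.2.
2.2074 nats

We have X ~ Normal(μ=65, σ=2.2).

The differential entropy measures the uncertainty or information content of the distribution.

For a Normal distribution with μ=65, σ=2.2:
h(X) = 2.2074 nats

(In bits, this would be 3.1846 bits.)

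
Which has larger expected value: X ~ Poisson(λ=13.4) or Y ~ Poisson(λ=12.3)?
X has larger mean (13.4000 > 12.3000)

Compute the expected value for each distribution:

X ~ Poisson(λ=13.4):
E[X] = 13.4000

Y ~ Poisson(λ=12.3):
E[Y] = 12.3000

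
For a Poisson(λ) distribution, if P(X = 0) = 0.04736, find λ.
λ = 3.0500

For a Poisson(λ) distribution, the PMF at 0 is:
P(X = 0) = λ^0 e^(-λ) / 0! = e^(-λ)

Given P(X = 0) = 0.04736:
e^(-λ) = 0.04736
-λ = ln(0.04736)
λ = -ln(0.04736) = 3.0500

Verification: e^(-3.0500) = 0.04736 ✓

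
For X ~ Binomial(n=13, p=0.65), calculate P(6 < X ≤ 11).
0.840954

We have X ~ Binomial(n=13, p=0.65).

To find P(6 < X ≤ 11), we use:
P(6 < X ≤ 11) = P(X ≤ 11) - P(X ≤ 6)
                 = F(11) - F(6)
                 = 0.970422 - 0.129468
                 = 0.840954

So there's approximately a 84.1% chance that X falls in this range.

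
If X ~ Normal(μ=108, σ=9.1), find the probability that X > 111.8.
0.338126

We have X ~ Normal(μ=108, σ=9.1).

P(X > 111.8) = 1 - P(X ≤ 111.8)
                = 1 - F(111.8)
                = 1 - 0.661874
                = 0.338126

So there's approximately a 33.8% chance that X exceeds 111.8.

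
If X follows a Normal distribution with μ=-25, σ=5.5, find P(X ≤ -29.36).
0.213968

We have X ~ Normal(μ=-25, σ=5.5).

The CDF gives us P(X ≤ k).

Using the CDF:
P(X ≤ -29.36) = 0.213968

This means there's approximately a 21.4% chance that X is at most -29.36.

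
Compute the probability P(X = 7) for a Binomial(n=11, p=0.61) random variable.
0.239928

We have X ~ Binomial(n=11, p=0.61).

For a Binomial distribution, the PMF gives us the probability of each outcome.

Using the PMF formula:
P(X = 7) = 0.239928

Rounded to 4 decimal places: 0.2399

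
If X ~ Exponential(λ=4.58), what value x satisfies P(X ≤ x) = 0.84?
0.4001

We have X ~ Exponential(λ=4.58).

We want to find x such that P(X ≤ x) = 0.84.

This is the 84th percentile, which means 84% of values fall below this point.

Using the inverse CDF (quantile function):
x = F⁻¹(0.84) = 0.4001

Verification: P(X ≤ 0.4001) = 0.84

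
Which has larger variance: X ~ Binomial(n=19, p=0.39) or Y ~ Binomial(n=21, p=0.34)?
Y has larger variance (4.7124 > 4.5201)

Compute the variance for each distribution:

X ~ Binomial(n=19, p=0.39):
Var(X) = 4.5201

Y ~ Binomial(n=21, p=0.34):
Var(Y) = 4.7124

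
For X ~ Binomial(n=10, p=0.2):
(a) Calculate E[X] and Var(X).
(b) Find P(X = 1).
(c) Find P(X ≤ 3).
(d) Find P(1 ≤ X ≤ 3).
(a) E[X] = 2.0000, Var(X) = 1.6000
(b) P(X = 1) = 0.268435
(c) P(X ≤ 3) = 0.879126
(d) P(1 ≤ X ≤ 3) = 0.771752

We have X ~ Binomial(n=10, p=0.2).

(a) Moments:
E[X] = 2.0000
Var(X) = 1.6000
σ = √Var(X) = 1.2649

(b) Point probability using PMF:
P(X = 1) = 0.268435

(c) Cumulative probability using CDF:
P(X ≤ 3) = F(3) = 0.879126

(d) Range probability:
P(1 ≤ X ≤ 3) = P(X ≤ 3) - P(X ≤ 0)
                   = F(3) - F(0)
                   = 0.879126 - 0.107374
                   = 0.771752

This means approximately 77.2% of outcomes fall in the interval [1, 3].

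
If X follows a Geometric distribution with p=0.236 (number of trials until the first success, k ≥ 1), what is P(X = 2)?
0.180304

We have X ~ Geometric(p=0.236) (number of trials until the first success, k ≥ 1).

For a Geometric distribution, the PMF gives us the probability of each outcome.

Using the PMF formula:
P(X = 2) = 0.180304

Rounded to 4 decimal places: 0.1803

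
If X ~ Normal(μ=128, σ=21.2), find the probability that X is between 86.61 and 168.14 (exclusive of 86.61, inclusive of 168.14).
0.945400

We have X ~ Normal(μ=128, σ=21.2).

To find P(86.61 < X ≤ 168.14), we use:
P(86.61 < X ≤ 168.14) = P(X ≤ 168.14) - P(X ≤ 86.61)
                 = F(168.14) - F(86.61)
                 = 0.970847 - 0.025448
                 = 0.945400

So there's approximately a 94.5% chance that X falls in this range.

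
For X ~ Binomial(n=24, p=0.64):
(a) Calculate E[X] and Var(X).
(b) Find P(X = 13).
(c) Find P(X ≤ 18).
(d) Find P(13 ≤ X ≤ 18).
(a) E[X] = 15.3600, Var(X) = 5.5296
(b) P(X = 13) = 0.099297
(c) P(X ≤ 18) = 0.912594
(d) P(13 ≤ X ≤ 18) = 0.799375

We have X ~ Binomial(n=24, p=0.64).

(a) Moments:
E[X] = 15.3600
Var(X) = 5.5296
σ = √Var(X) = 2.3515

(b) Point probability using PMF:
P(X = 13) = 0.099297

(c) Cumulative probability using CDF:
P(X ≤ 18) = F(18) = 0.912594

(d) Range probability:
P(13 ≤ X ≤ 18) = P(X ≤ 18) - P(X ≤ 12)
                   = F(18) - F(12)
                   = 0.912594 - 0.113219
                   = 0.799375

This means approximately 79.9% of outcomes fall in the interval [13, 18].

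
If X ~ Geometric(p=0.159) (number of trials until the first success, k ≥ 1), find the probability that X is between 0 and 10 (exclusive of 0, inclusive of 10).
0.823005

We have X ~ Geometric(p=0.159) (number of trials until the first success, k ≥ 1).

To find P(0 < X ≤ 10), we use:
P(0 < X ≤ 10) = P(X ≤ 10) - P(X ≤ 0)
                 = F(10) - F(0)
                 = 0.823005 - 0.000000
                 = 0.823005

So there's approximately a 82.3% chance that X falls in this range.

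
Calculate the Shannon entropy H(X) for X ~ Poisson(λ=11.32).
2.6245 nats

We have X ~ Poisson(λ=11.32).

The Shannon entropy measures the uncertainty or information content of the distribution.

For a Poisson distribution with λ=11.32:
H(X) = 2.6245 nats

(In bits, this would be 3.7863 bits.)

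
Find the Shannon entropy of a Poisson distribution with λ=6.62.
2.3501 nats

We have X ~ Poisson(λ=6.62).

The Shannon entropy measures the uncertainty or information content of the distribution.

For a Poisson distribution with λ=6.62:
H(X) = 2.3501 nats

(In bits, this would be 3.3905 bits.)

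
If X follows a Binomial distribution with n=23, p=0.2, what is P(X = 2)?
0.093341

We have X ~ Binomial(n=23, p=0.2).

For a Binomial distribution, the PMF gives us the probability of each outcome.

Using the PMF formula:
P(X = 2) = 0.093341

Rounded to 4 decimal places: 0.0933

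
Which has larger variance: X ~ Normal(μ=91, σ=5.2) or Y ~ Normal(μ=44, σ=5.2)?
They have equal variance (27.0400)

Compute the variance for each distribution:

X ~ Normal(μ=91, σ=5.2):
Var(X) = 27.0400

Y ~ Normal(μ=44, σ=5.2):
Var(Y) = 27.0400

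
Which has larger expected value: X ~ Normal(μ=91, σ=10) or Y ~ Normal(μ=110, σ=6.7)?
Y has larger mean (110.0000 > 91.0000)

Compute the expected value for each distribution:

X ~ Normal(μ=91, σ=10):
E[X] = 91.0000

Y ~ Normal(μ=110, σ=6.7):
E[Y] = 110.0000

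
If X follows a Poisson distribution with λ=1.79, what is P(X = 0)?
0.166960

We have X ~ Poisson(λ=1.79).

For a Poisson distribution, the PMF gives us the probability of each outcome.

Using the PMF formula:
P(X = 0) = 0.166960

Rounded to 4 decimal places: 0.1670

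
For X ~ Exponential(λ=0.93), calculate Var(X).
1.1562

We have X ~ Exponential(λ=0.93).

For an Exponential distribution with λ=0.93:
Var(X) = 1.1562

The variance measures the spread of the distribution around the mean.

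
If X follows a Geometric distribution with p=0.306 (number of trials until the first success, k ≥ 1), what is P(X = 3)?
0.147381

We have X ~ Geometric(p=0.306) (number of trials until the first success, k ≥ 1).

For a Geometric distribution, the PMF gives us the probability of each outcome.

Using the PMF formula:
P(X = 3) = 0.147381

Rounded to 4 decimal places: 0.1474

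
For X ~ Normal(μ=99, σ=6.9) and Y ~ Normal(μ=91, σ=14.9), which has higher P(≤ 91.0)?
Y has higher probability (P(Y ≤ 91.0) = 0.5000 > P(X ≤ 91.0) = 0.1231)

Compute P(≤ 91.0) for each distribution:

X ~ Normal(μ=99, σ=6.9):
P(X ≤ 91.0) = 0.1231

Y ~ Normal(μ=91, σ=14.9):
P(Y ≤ 91.0) = 0.5000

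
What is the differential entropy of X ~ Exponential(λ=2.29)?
0.1714 nats

We have X ~ Exponential(λ=2.29).

The differential entropy measures the uncertainty or information content of the distribution.

For an Exponential distribution with λ=2.29:
h(X) = 0.1714 nats

(In bits, this would be 0.2473 bits.)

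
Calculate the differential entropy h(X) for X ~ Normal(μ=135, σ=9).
3.6162 nats

We have X ~ Normal(μ=135, σ=9).

The differential entropy measures the uncertainty or information content of the distribution.

For a Normal distribution with μ=135, σ=9:
h(X) = 3.6162 nats

(In bits, this would be 5.2170 bits.)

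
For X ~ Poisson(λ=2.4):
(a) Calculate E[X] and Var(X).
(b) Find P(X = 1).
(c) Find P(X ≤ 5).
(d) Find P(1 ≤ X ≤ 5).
(a) E[X] = 2.4000, Var(X) = 2.4000
(b) P(X = 1) = 0.217723
(c) P(X ≤ 5) = 0.964327
(d) P(1 ≤ X ≤ 5) = 0.873610

We have X ~ Poisson(λ=2.4).

(a) Moments:
E[X] = 2.4000
Var(X) = 2.4000
σ = √Var(X) = 1.5492

(b) Point probability using PMF:
P(X = 1) = 0.217723

(c) Cumulative probability using CDF:
P(X ≤ 5) = F(5) = 0.964327

(d) Range probability:
P(1 ≤ X ≤ 5) = P(X ≤ 5) - P(X ≤ 0)
                   = F(5) - F(0)
                   = 0.964327 - 0.090718
                   = 0.873610

This means approximately 87.4% of outcomes fall in the interval [1, 5].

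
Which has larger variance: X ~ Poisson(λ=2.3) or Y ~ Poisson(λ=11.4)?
Y has larger variance (11.4000 > 2.3000)

Compute the variance for each distribution:

X ~ Poisson(λ=2.3):
Var(X) = 2.3000

Y ~ Poisson(λ=11.4):
Var(Y) = 11.4000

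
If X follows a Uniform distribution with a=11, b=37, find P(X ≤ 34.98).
0.922308

We have X ~ Uniform(a=11, b=37).

The CDF gives us P(X ≤ k).

Using the CDF:
P(X ≤ 34.98) = 0.922308

This means there's approximately a 92.2% chance that X is at most 34.98.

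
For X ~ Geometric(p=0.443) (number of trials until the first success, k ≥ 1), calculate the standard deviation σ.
1.6847

We have X ~ Geometric(p=0.443) (number of trials until the first success, k ≥ 1).

For a Geometric distribution with p=0.443 (number of trials until the first success, k ≥ 1):
σ = √Var(X) = 1.6847

The standard deviation is the square root of the variance.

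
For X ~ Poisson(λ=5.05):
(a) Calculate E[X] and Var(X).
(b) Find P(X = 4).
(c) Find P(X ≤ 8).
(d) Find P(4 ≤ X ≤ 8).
(a) E[X] = 5.0500, Var(X) = 5.0500
(b) P(X = 4) = 0.173687
(c) P(X ≤ 8) = 0.928593
(d) P(4 ≤ X ≤ 8) = 0.670516

We have X ~ Poisson(λ=5.05).

(a) Moments:
E[X] = 5.0500
Var(X) = 5.0500
σ = √Var(X) = 2.2472

(b) Point probability using PMF:
P(X = 4) = 0.173687

(c) Cumulative probability using CDF:
P(X ≤ 8) = F(8) = 0.928593

(d) Range probability:
P(4 ≤ X ≤ 8) = P(X ≤ 8) - P(X ≤ 3)
                   = F(8) - F(3)
                   = 0.928593 - 0.258077
                   = 0.670516

This means approximately 67.1% of outcomes fall in the interval [4, 8].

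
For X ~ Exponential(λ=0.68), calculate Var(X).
2.1626

We have X ~ Exponential(λ=0.68).

For an Exponential distribution with λ=0.68:
Var(X) = 2.1626

The variance measures the spread of the distribution around the mean.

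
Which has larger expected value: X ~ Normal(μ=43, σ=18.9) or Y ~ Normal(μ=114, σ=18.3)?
Y has larger mean (114.0000 > 43.0000)

Compute the expected value for each distribution:

X ~ Normal(μ=43, σ=18.9):
E[X] = 43.0000

Y ~ Normal(μ=114, σ=18.3):
E[Y] = 114.0000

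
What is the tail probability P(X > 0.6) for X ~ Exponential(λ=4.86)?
0.054150

We have X ~ Exponential(λ=4.86).

P(X > 0.6) = 1 - P(X ≤ 0.6)
                = 1 - F(0.6)
                = 1 - 0.945850
                = 0.054150

So there's approximately a 5.4% chance that X exceeds 0.6.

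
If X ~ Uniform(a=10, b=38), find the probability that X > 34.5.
0.125000

We have X ~ Uniform(a=10, b=38).

P(X > 34.5) = 1 - P(X ≤ 34.5)
                = 1 - F(34.5)
                = 1 - 0.875000
                = 0.125000

So there's approximately a 12.5% chance that X exceeds 34.5.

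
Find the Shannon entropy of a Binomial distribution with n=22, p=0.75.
2.1213 nats

We have X ~ Binomial(n=22, p=0.75).

The Shannon entropy measures the uncertainty or information content of the distribution.

For a Binomial distribution with n=22, p=0.75:
H(X) = 2.1213 nats

(In bits, this would be 3.0604 bits.)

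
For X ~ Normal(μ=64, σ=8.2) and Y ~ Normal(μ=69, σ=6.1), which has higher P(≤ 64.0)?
X has higher probability (P(X ≤ 64.0) = 0.5000 > P(Y ≤ 64.0) = 0.2062)

Compute P(≤ 64.0) for each distribution:

X ~ Normal(μ=64, σ=8.2):
P(X ≤ 64.0) = 0.5000

Y ~ Normal(μ=69, σ=6.1):
P(Y ≤ 64.0) = 0.2062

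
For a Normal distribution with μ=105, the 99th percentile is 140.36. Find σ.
σ = 15.1998

For X ~ Normal(μ, σ), the p-th percentile satisfies x = μ + z_p × σ,
where z_p = Φ⁻¹(p) is the standard normal quantile.

Step 1: z_{0.99} = Φ⁻¹(0.99) = 2.3263

Step 2: Solve for σ:
140.36 = 105 + 2.3263 × σ
σ = (140.36 - 105) / 2.3263
σ = 35.36 / 2.3263
σ = 15.1998

Verification: μ + z × σ = 105 + 2.3263 × 15.1998 = 140.36 ✓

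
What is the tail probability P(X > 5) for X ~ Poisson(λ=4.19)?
0.245226

We have X ~ Poisson(λ=4.19).

P(X > 5) = 1 - P(X ≤ 5)
                = 1 - F(5)
                = 1 - 0.754774
                = 0.245226

So there's approximately a 24.5% chance that X exceeds 5.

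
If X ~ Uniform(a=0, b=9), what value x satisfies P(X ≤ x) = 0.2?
1.8000

We have X ~ Uniform(a=0, b=9).

We want to find x such that P(X ≤ x) = 0.2.

This is the 20th percentile, which means 20% of values fall below this point.

Using the inverse CDF (quantile function):
x = F⁻¹(0.2) = 1.8000

Verification: P(X ≤ 1.8000) = 0.2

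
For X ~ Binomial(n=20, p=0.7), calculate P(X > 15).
0.237508

We have X ~ Binomial(n=20, p=0.7).

P(X > 15) = 1 - P(X ≤ 15)
                = 1 - F(15)
                = 1 - 0.762492
                = 0.237508

So there's approximately a 23.8% chance that X exceeds 15.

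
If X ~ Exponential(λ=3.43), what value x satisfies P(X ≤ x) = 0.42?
0.1588

We have X ~ Exponential(λ=3.43).

We want to find x such that P(X ≤ x) = 0.42.

This is the 42nd percentile, which means 42% of values fall below this point.

Using the inverse CDF (quantile function):
x = F⁻¹(0.42) = 0.1588

Verification: P(X ≤ 0.1588) = 0.42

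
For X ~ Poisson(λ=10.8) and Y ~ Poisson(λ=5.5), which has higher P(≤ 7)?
Y has higher probability (P(Y ≤ 7) = 0.8095 > P(X ≤ 7) = 0.1566)

Compute P(≤ 7) for each distribution:

X ~ Poisson(λ=10.8):
P(X ≤ 7) = 0.1566

Y ~ Poisson(λ=5.5):
P(Y ≤ 7) = 0.8095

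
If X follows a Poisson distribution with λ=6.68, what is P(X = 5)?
0.139192

We have X ~ Poisson(λ=6.68).

For a Poisson distribution, the PMF gives us the probability of each outcome.

Using the PMF formula:
P(X = 5) = 0.139192

Rounded to 4 decimal places: 0.1392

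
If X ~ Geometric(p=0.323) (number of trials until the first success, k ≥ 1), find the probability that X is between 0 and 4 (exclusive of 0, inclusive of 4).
0.789935

We have X ~ Geometric(p=0.323) (number of trials until the first success, k ≥ 1).

To find P(0 < X ≤ 4), we use:
P(0 < X ≤ 4) = P(X ≤ 4) - P(X ≤ 0)
                 = F(4) - F(0)
                 = 0.789935 - 0.000000
                 = 0.789935

So there's approximately a 79.0% chance that X falls in this range.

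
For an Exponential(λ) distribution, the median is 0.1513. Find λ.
λ = 4.5813

For X ~ Exponential(λ), the CDF is F(x) = 1 - e^(-λx).
The median m satisfies F(m) = 0.5:
1 - e^(-λm) = 0.5
e^(-λm) = 0.5
λm = ln(2)
m = ln(2) / λ

Given m = 0.1513:
λ = ln(2) / 0.1513 = 0.693147 / 0.1513 = 4.5813

Verification: ln(2) / 4.5813 = 0.1513 ✓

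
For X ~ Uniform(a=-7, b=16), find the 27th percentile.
-0.7900

We have X ~ Uniform(a=-7, b=16).

We want to find x such that P(X ≤ x) = 0.27.

This is the 27th percentile, which means 27% of values fall below this point.

Using the inverse CDF (quantile function):
x = F⁻¹(0.27) = -0.7900

Verification: P(X ≤ -0.7900) = 0.27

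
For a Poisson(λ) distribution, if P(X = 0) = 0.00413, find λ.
λ = 5.4895

For a Poisson(λ) distribution, the PMF at 0 is:
P(X = 0) = λ^0 e^(-λ) / 0! = e^(-λ)

Given P(X = 0) = 0.00413:
e^(-λ) = 0.00413
-λ = ln(0.00413)
λ = -ln(0.00413) = 5.4895

Verification: e^(-5.4895) = 0.00413 ✓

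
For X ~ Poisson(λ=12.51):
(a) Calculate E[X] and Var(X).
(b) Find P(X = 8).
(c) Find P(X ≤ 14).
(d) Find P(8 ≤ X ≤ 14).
(a) E[X] = 12.5100, Var(X) = 12.5100
(b) P(X = 8) = 0.054893
(c) P(X ≤ 14) = 0.724059
(d) P(8 ≤ X ≤ 14) = 0.654586

We have X ~ Poisson(λ=12.51).

(a) Moments:
E[X] = 12.5100
Var(X) = 12.5100
σ = √Var(X) = 3.5369

(b) Point probability using PMF:
P(X = 8) = 0.054893

(c) Cumulative probability using CDF:
P(X ≤ 14) = F(14) = 0.724059

(d) Range probability:
P(8 ≤ X ≤ 14) = P(X ≤ 14) - P(X ≤ 7)
                   = F(14) - F(7)
                   = 0.724059 - 0.069474
                   = 0.654586

This means approximately 65.5% of outcomes fall in the interval [8, 14].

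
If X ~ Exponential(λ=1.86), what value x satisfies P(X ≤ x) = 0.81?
0.8929

We have X ~ Exponential(λ=1.86).

We want to find x such that P(X ≤ x) = 0.81.

This is the 81st percentile, which means 81% of values fall below this point.

Using the inverse CDF (quantile function):
x = F⁻¹(0.81) = 0.8929

Verification: P(X ≤ 0.8929) = 0.81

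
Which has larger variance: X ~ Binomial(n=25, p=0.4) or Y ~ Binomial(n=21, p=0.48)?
X has larger variance (6.0000 > 5.2416)

Compute the variance for each distribution:

X ~ Binomial(n=25, p=0.4):
Var(X) = 6.0000

Y ~ Binomial(n=21, p=0.48):
Var(Y) = 5.2416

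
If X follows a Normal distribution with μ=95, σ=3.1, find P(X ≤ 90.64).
0.079795

We have X ~ Normal(μ=95, σ=3.1).

The CDF gives us P(X ≤ k).

Using the CDF:
P(X ≤ 90.64) = 0.079795

This means there's approximately a 8.0% chance that X is at most 90.64.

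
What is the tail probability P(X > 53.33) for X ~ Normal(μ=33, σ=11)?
0.032288

We have X ~ Normal(μ=33, σ=11).

P(X > 53.33) = 1 - P(X ≤ 53.33)
                = 1 - F(53.33)
                = 1 - 0.967712
                = 0.032288

So there's approximately a 3.2% chance that X exceeds 53.33.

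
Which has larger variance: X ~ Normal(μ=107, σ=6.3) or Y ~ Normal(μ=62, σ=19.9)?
Y has larger variance (396.0100 > 39.6900)

Compute the variance for each distribution:

X ~ Normal(μ=107, σ=6.3):
Var(X) = 39.6900

Y ~ Normal(μ=62, σ=19.9):
Var(Y) = 396.0100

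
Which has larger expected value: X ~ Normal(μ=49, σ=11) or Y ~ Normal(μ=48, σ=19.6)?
X has larger mean (49.0000 > 48.0000)

Compute the expected value for each distribution:

X ~ Normal(μ=49, σ=11):
E[X] = 49.0000

Y ~ Normal(μ=48, σ=19.6):
E[Y] = 48.0000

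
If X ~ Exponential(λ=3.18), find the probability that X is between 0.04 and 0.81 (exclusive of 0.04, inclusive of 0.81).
0.804465

We have X ~ Exponential(λ=3.18).

To find P(0.04 < X ≤ 0.81), we use:
P(0.04 < X ≤ 0.81) = P(X ≤ 0.81) - P(X ≤ 0.04)
                 = F(0.81) - F(0.04)
                 = 0.923907 - 0.119442
                 = 0.804465

So there's approximately a 80.4% chance that X falls in this range.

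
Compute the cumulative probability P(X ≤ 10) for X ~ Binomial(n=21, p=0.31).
0.966497

We have X ~ Binomial(n=21, p=0.31).

The CDF gives us P(X ≤ k).

Using the CDF:
P(X ≤ 10) = 0.966497

This means there's approximately a 96.6% chance that X is at most 10.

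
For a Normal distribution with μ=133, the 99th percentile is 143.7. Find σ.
σ = 4.5995

For X ~ Normal(μ, σ), the p-th percentile satisfies x = μ + z_p × σ,
where z_p = Φ⁻¹(p) is the standard normal quantile.

Step 1: z_{0.99} = Φ⁻¹(0.99) = 2.3263

Step 2: Solve for σ:
143.7 = 133 + 2.3263 × σ
σ = (143.7 - 133) / 2.3263
σ = 10.70 / 2.3263
σ = 4.5995

Verification: μ + z × σ = 133 + 2.3263 × 4.5995 = 143.70 ✓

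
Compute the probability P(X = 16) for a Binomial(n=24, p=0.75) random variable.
0.112478

We have X ~ Binomial(n=24, p=0.75).

For a Binomial distribution, the PMF gives us the probability of each outcome.

Using the PMF formula:
P(X = 16) = 0.112478

Rounded to 4 decimal places: 0.1125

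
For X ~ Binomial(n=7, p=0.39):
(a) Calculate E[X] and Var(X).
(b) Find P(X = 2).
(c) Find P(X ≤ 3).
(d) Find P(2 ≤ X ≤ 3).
(a) E[X] = 2.7300, Var(X) = 1.6653
(b) P(X = 2) = 0.269773
(c) P(X ≤ 3) = 0.729313
(d) P(2 ≤ X ≤ 3) = 0.557235

We have X ~ Binomial(n=7, p=0.39).

(a) Moments:
E[X] = 2.7300
Var(X) = 1.6653
σ = √Var(X) = 1.2905

(b) Point probability using PMF:
P(X = 2) = 0.269773

(c) Cumulative probability using CDF:
P(X ≤ 3) = F(3) = 0.729313

(d) Range probability:
P(2 ≤ X ≤ 3) = P(X ≤ 3) - P(X ≤ 1)
                   = F(3) - F(1)
                   = 0.729313 - 0.172078
                   = 0.557235

This means approximately 55.7% of outcomes fall in the interval [2, 3].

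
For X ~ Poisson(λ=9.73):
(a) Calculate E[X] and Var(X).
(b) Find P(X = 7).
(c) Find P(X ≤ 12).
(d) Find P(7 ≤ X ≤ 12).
(a) E[X] = 9.7300, Var(X) = 9.7300
(b) P(X = 7) = 0.097426
(c) P(X ≤ 12) = 0.816432
(d) P(7 ≤ X ≤ 12) = 0.668326

We have X ~ Poisson(λ=9.73).

(a) Moments:
E[X] = 9.7300
Var(X) = 9.7300
σ = √Var(X) = 3.1193

(b) Point probability using PMF:
P(X = 7) = 0.097426

(c) Cumulative probability using CDF:
P(X ≤ 12) = F(12) = 0.816432

(d) Range probability:
P(7 ≤ X ≤ 12) = P(X ≤ 12) - P(X ≤ 6)
                   = F(12) - F(6)
                   = 0.816432 - 0.148106
                   = 0.668326

This means approximately 66.8% of outcomes fall in the interval [7, 12].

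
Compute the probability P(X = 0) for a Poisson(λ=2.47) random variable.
0.084585

We have X ~ Poisson(λ=2.47).

For a Poisson distribution, the PMF gives us the probability of each outcome.

Using the PMF formula:
P(X = 0) = 0.084585

Rounded to 4 decimal places: 0.0846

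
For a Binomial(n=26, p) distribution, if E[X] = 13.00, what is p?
p = 0.5

For a Binomial(n, p) distribution:
E[X] = n × p

Given n = 26 and E[X] = 13.00:
13.00 = 26 × p
p = 13.00 / 26 = 0.5

Verification: Binomial(26, 0.5) has E[X] = 13.00 ✓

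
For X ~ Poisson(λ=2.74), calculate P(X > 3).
0.294745

We have X ~ Poisson(λ=2.74).

P(X > 3) = 1 - P(X ≤ 3)
                = 1 - F(3)
                = 1 - 0.705255
                = 0.294745

So there's approximately a 29.5% chance that X exceeds 3.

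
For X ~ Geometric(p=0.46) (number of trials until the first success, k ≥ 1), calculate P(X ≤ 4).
0.914969

We have X ~ Geometric(p=0.46) (number of trials until the first success, k ≥ 1).

The CDF gives us P(X ≤ k).

Using the CDF:
P(X ≤ 4) = 0.914969

This means there's approximately a 91.5% chance that X is at most 4.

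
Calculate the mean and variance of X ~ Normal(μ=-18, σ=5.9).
E[X] = -18.0000, Var(X) = 34.8100

We have X ~ Normal(μ=-18, σ=5.9).

For a Normal distribution with μ=-18, σ=5.9:

Expected value:
E[X] = -18.0000

Variance:
Var(X) = 34.8100

Standard deviation:
σ = √Var(X) = 5.9000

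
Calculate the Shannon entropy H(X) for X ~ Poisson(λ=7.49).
2.4137 nats

We have X ~ Poisson(λ=7.49).

The Shannon entropy measures the uncertainty or information content of the distribution.

For a Poisson distribution with λ=7.49:
H(X) = 2.4137 nats

(In bits, this would be 3.4822 bits.)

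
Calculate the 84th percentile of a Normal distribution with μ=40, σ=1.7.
41.6906

We have X ~ Normal(μ=40, σ=1.7).

We want to find x such that P(X ≤ x) = 0.84.

This is the 84th percentile, which means 84% of values fall below this point.

Using the inverse CDF (quantile function):
x = F⁻¹(0.84) = 41.6906

Verification: P(X ≤ 41.6906) = 0.84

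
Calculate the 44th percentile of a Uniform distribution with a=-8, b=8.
-0.9600

We have X ~ Uniform(a=-8, b=8).

We want to find x such that P(X ≤ x) = 0.44.

This is the 44th percentile, which means 44% of values fall below this point.

Using the inverse CDF (quantile function):
x = F⁻¹(0.44) = -0.9600

Verification: P(X ≤ -0.9600) = 0.44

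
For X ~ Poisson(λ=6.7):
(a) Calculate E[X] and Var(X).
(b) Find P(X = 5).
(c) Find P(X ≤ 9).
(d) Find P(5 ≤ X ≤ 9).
(a) E[X] = 6.7000, Var(X) = 6.7000
(b) P(X = 5) = 0.138490
(c) P(X ≤ 9) = 0.859570
(d) P(5 ≤ X ≤ 9) = 0.657411

We have X ~ Poisson(λ=6.7).

(a) Moments:
E[X] = 6.7000
Var(X) = 6.7000
σ = √Var(X) = 2.5884

(b) Point probability using PMF:
P(X = 5) = 0.138490

(c) Cumulative probability using CDF:
P(X ≤ 9) = F(9) = 0.859570

(d) Range probability:
P(5 ≤ X ≤ 9) = P(X ≤ 9) - P(X ≤ 4)
                   = F(9) - F(4)
                   = 0.859570 - 0.202159
                   = 0.657411

This means approximately 65.7% of outcomes fall in the interval [5, 9].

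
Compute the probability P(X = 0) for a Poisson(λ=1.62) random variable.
0.197899

We have X ~ Poisson(λ=1.62).

For a Poisson distribution, the PMF gives us the probability of each outcome.

Using the PMF formula:
P(X = 0) = 0.197899

Rounded to 4 decimal places: 0.1979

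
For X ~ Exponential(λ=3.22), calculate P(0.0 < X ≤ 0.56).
0.835229

We have X ~ Exponential(λ=3.22).

To find P(0.0 < X ≤ 0.56), we use:
P(0.0 < X ≤ 0.56) = P(X ≤ 0.56) - P(X ≤ 0.0)
                 = F(0.56) - F(0.0)
                 = 0.835229 - 0.000000
                 = 0.835229

So there's approximately a 83.5% chance that X falls in this range.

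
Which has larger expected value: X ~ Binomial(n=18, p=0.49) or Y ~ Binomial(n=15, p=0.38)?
X has larger mean (8.8200 > 5.7000)

Compute the expected value for each distribution:

X ~ Binomial(n=18, p=0.49):
E[X] = 8.8200

Y ~ Binomial(n=15, p=0.38):
E[Y] = 5.7000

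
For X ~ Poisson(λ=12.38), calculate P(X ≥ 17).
0.123227

We have X ~ Poisson(λ=12.38).

For discrete distributions, P(X ≥ 17) = 1 - P(X ≤ 16).

P(X ≤ 16) = 0.876773
P(X ≥ 17) = 1 - 0.876773 = 0.123227

So there's approximately a 12.3% chance that X is at least 17.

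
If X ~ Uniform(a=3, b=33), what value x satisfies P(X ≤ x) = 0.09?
5.7000

We have X ~ Uniform(a=3, b=33).

We want to find x such that P(X ≤ x) = 0.09.

This is the 9th percentile, which means 9% of values fall below this point.

Using the inverse CDF (quantile function):
x = F⁻¹(0.09) = 5.7000

Verification: P(X ≤ 5.7000) = 0.09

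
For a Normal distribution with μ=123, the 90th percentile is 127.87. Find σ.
σ = 3.8001

For X ~ Normal(μ, σ), the p-th percentile satisfies x = μ + z_p × σ,
where z_p = Φ⁻¹(p) is the standard normal quantile.

Step 1: z_{0.9} = Φ⁻¹(0.9) = 1.2816

Step 2: Solve for σ:
127.87 = 123 + 1.2816 × σ
σ = (127.87 - 123) / 1.2816
σ = 4.87 / 1.2816
σ = 3.8001

Verification: μ + z × σ = 123 + 1.2816 × 3.8001 = 127.87 ✓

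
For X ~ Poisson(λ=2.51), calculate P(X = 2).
0.255999

We have X ~ Poisson(λ=2.51).

For a Poisson distribution, the PMF gives us the probability of each outcome.

Using the PMF formula:
P(X = 2) = 0.255999

Rounded to 4 decimal places: 0.2560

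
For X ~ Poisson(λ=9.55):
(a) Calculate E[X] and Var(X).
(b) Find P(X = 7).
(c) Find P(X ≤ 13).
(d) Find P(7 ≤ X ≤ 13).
(a) E[X] = 9.5500, Var(X) = 9.5500
(b) P(X = 7) = 0.102348
(c) P(X ≤ 13) = 0.895022
(d) P(7 ≤ X ≤ 13) = 0.733859

We have X ~ Poisson(λ=9.55).

(a) Moments:
E[X] = 9.5500
Var(X) = 9.5500
σ = √Var(X) = 3.0903

(b) Point probability using PMF:
P(X = 7) = 0.102348

(c) Cumulative probability using CDF:
P(X ≤ 13) = F(13) = 0.895022

(d) Range probability:
P(7 ≤ X ≤ 13) = P(X ≤ 13) - P(X ≤ 6)
                   = F(13) - F(6)
                   = 0.895022 - 0.161163
                   = 0.733859

This means approximately 73.4% of outcomes fall in the interval [7, 13].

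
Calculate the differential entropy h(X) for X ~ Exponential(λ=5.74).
-0.7475 nats

We have X ~ Exponential(λ=5.74).

The differential entropy measures the uncertainty or information content of the distribution.

For an Exponential distribution with λ=5.74:
h(X) = -0.7475 nats

(In bits, this would be -1.0784 bits.)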